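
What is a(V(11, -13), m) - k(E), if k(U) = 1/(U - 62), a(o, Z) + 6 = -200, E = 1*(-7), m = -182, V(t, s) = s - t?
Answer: -14213/69 ≈ -205.99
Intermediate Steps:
E = -7
a(o, Z) = -206 (a(o, Z) = -6 - 200 = -206)
k(U) = 1/(-62 + U)
a(V(11, -13), m) - k(E) = -206 - 1/(-62 - 7) = -206 - 1/(-69) = -206 - 1*(-1/69) = -206 + 1/69 = -14213/69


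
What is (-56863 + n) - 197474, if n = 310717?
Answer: 56380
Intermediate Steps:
(-56863 + n) - 197474 = (-56863 + 310717) - 197474 = 253854 - 197474 = 56380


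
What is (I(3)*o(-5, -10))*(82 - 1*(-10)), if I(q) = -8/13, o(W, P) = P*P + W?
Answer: -69920/13 ≈ -5378.5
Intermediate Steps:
o(W, P) = W + P² (o(W, P) = P² + W = W + P²)
I(q) = -8/13 (I(q) = -8*1/13 = -8/13)
(I(3)*o(-5, -10))*(82 - 1*(-10)) = (-8*(-5 + (-10)²)/13)*(82 - 1*(-10)) = (-8*(-5 + 100)/13)*(82 + 10) = -8/13*95*92 = -760/13*92 = -69920/13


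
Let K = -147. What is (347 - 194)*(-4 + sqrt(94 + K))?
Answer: -612 + 153*I*sqrt(53) ≈ -612.0 + 1113.9*I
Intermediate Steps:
(347 - 194)*(-4 + sqrt(94 + K)) = (347 - 194)*(-4 + sqrt(94 - 147)) = 153*(-4 + sqrt(-53)) = 153*(-4 + I*sqrt(53)) = -612 + 153*I*sqrt(53)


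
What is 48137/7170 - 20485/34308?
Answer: 250767791/40998060 ≈ 6.1166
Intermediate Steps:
48137/7170 - 20485/34308 = 250767791/40998060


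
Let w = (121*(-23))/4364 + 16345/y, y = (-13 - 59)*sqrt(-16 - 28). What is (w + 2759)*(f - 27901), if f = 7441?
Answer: -61571776695/1091 - 2533475*I*sqrt(11)/12 ≈ -5.6436e+7 - 7.0022e+5*I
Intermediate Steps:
y = -144*I*sqrt(11) ≈ -477.59*I
w = -2783/4364 + 16345*I*sqrt(11)/1584 (w = (121*(-23))/4364 + 16345/((-144*I*sqrt(11))) = -2783*1/4364 + 16345*(I*sqrt(11)/1584) = -2783/4364 + 16345*I*sqrt(11)/1584 ≈ -0.63772 + 34.224*I)
(w + 2759)*(f - 27901) = ((-2783/4364 + 16345*I*sqrt(11)/1584) + 2759)*(7441 - 27901) = (12037493/4364 + 16345*I*sqrt(11)/1584)*(-20460) = -61571776695/1091 - 2533475*I*sqrt(11)/12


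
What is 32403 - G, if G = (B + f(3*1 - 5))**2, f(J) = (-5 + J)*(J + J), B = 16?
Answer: 30467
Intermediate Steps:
f(J) = 2*J*(-5 + J) (f(J) = (-5 + J)*(2*J) = 2*J*(-5 + J))
G = 1936 (G = (16 + 2*(3*1 - 5)*(-5 + (3*1 - 5)))**2 = (16 + 2*(3 - 5)*(-5 + (3 - 5)))**2 = (16 + 2*(-2)*(-5 - 2))**2 = (16 + 2*(-2)*(-7))**2 = (16 + 28)**2 = 44**2 = 1936)
32403 - G = 32403 - 1*1936 = 32403 - 1936 = 30467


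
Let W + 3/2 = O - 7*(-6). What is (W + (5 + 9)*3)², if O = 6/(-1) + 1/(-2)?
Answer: 5776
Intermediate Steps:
O = -13/2 (O = 6*(-1) + 1*(-½) = -6 - ½ = -13/2 ≈ -6.5000)
W = 34 (W = -3/2 + (-13/2 - 7*(-6)) = -3/2 + (-13/2 + 42) = -3/2 + 71/2 = 34)
(W + (5 + 9)*3)² = (34 + (5 + 9)*3)² = (34 + 14*3)² = (34 + 42)² = 76² = 5776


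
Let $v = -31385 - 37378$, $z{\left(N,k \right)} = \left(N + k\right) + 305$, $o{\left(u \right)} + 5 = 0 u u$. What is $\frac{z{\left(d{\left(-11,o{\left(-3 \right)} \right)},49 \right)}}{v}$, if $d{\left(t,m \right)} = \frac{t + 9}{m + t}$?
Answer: $- \frac{2833}{550104} \approx -0.0051499$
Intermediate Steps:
$o{\left(u \right)} = -5$ ($o{\left(u \right)} = -5 + 0 u u = -5 + 0 u = -5 + 0 = -5$)
$d{\left(t,m \right)} = \frac{9 + t}{m + t}$
$z{\left(N,k \right)} = 305 + N + k$
$v = -68763$ ($v = -31385 - 37378 = -68763$)
$\frac{z{\left(d{\left(-11,o{\left(-3 \right)} \right)},49 \right)}}{v} = \frac{305 + \frac{9 - 11}{-5 - 11} + 49}{-68763} = \left(305 + \frac{1}{-16} \left(-2\right) + 49\right) \left(- \frac{1}{68763}\right) = \left(305 - - \frac{1}{8} + 49\right) \left(- \frac{1}{68763}\right) = \left(305 + \frac{1}{8} + 49\right) \left(- \frac{1}{68763}\right) = \frac{2833}{8} \left(- \frac{1}{68763}\right) = - \frac{2833}{550104}$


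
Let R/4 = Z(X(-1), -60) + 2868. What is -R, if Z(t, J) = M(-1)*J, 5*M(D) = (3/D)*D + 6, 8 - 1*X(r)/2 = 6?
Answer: -11040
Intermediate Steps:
X(r) = 4 (X(r) = 16 - 2*6 = 16 - 12 = 4)
M(D) = 9/5 (M(D) = ((3/D)*D + 6)/5 = (3 + 6)/5 = (⅕)*9 = 9/5)
Z(t, J) = 9*J/5
R = 11040 (R = 4*((9/5)*(-60) + 2868) = 4*(-108 + 2868) = 4*2760 = 11040)
-R = -1*11040 = -11040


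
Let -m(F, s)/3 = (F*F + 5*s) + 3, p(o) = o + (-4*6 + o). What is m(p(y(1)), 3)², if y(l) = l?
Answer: 2268036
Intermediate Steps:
p(o) = -24 + 2*o (p(o) = o + (-24 + o) = -24 + 2*o)
m(F, s) = -9 - 15*s - 3*F² (m(F, s) = -3*((F*F + 5*s) + 3) = -3*((F² + 5*s) + 3) = -3*(3 + F² + 5*s) = -9 - 15*s - 3*F²)
m(p(y(1)), 3)² = (-9 - 15*3 - 3*(-24 + 2*1)²)² = (-9 - 45 - 3*(-24 + 2)²)² = (-9 - 45 - 3*(-22)²)² = (-9 - 45 - 3*484)² = (-9 - 45 - 1452)² = (-1506)² = 2268036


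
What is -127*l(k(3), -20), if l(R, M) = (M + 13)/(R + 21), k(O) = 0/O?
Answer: 127/3 ≈ 42.333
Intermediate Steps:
k(O) = 0
l(R, M) = (13 + M)/(21 + R)
-127*l(k(3), -20) = -127*(13 - 20)/(21 + 0) = -127*(-7)/21 = -127*(-⅓) = 127/3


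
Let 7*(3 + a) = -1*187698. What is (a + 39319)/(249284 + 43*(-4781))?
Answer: 1786/6243 ≈ 0.28608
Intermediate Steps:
a = -26817 (a = -3 + (-1*187698)/7 = -3 + (1/7)*(-187698) = -3 - 26814 = -26817)
(a + 39319)/(249284 + 43*(-4781)) = (-26817 + 39319)/(249284 + 43*(-4781)) = 12502/(249284 - 205583) = 12502/43701 = 12502*(1/43701) = 1786/6243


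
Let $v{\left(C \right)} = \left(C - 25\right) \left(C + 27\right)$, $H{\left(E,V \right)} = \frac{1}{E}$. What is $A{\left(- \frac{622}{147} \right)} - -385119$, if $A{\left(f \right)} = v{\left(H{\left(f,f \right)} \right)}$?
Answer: $\frac{148735071237}{386884} \approx 3.8444 \cdot 10^{5}$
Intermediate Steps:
$v{\left(C \right)} = \left(-25 + C\right) \left(27 + C\right)$
$A{\left(f \right)} = -675 + \frac{1}{f^{2}} + \frac{2}{f}$ ($A{\left(f \right)} = -675 + \left(\frac{1}{f}\right)^{2} + \frac{2}{f} = -675 + \frac{1}{f^{2}} + \frac{2}{f}$)
$A{\left(- \frac{622}{147} \right)} - -385119 = \left(-675 + \frac{1}{\frac{386884}{21609}} + \frac{2}{\left(-622\right) \frac{1}{147}}\right) - -385119 = \left(-675 + \frac{1}{\frac{386884}{21609}} + \frac{2}{\left(-622\right) \frac{1}{147}}\right) + 385119 = \left(-675 + \frac{1}{\frac{386884}{21609}} + \frac{2}{- \frac{622}{147}}\right) + 385119 = \left(-675 + \frac{21609}{386884} + 2 \left(- \frac{147}{622}\right)\right) + 385119 = \left(-675 + \frac{21609}{386884} - \frac{147}{311}\right) + 385119 = - \frac{261307959}{386884} + 385119 = \frac{148735071237}{386884}$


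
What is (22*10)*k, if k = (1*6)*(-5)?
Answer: -6600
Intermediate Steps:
k = -30 (k = 6*(-5) = -30)
(22*10)*k = (22*10)*(-30) = 220*(-30) = -6600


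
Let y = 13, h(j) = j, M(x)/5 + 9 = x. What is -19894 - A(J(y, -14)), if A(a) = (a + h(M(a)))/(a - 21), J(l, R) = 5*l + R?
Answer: -199027/10 ≈ -19903.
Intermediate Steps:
M(x) = -45 + 5*x
J(l, R) = R + 5*l
A(a) = (-45 + 6*a)/(-21 + a) (A(a) = (a + (-45 + 5*a))/(a - 21) = (-45 + 6*a)/(-21 + a))
-19894 - A(J(y, -14)) = -19894 - 3*(-15 + 2*(-14 + 5*13))/(-21 + (-14 + 5*13)) = -19894 - 3*(-15 + 2*(-14 + 65))/(-21 + (-14 + 65)) = -19894 - 3*(-15 + 2*51)/(-21 + 51) = -19894 - 3*(-15 + 102)/30 = -19894 - 3*87/30 = -19894 - 1*87/10 = -19894 - 87/10 = -199027/10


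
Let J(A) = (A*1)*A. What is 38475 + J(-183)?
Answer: 71964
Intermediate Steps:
J(A) = A² (J(A) = A*A = A²)
38475 + J(-183) = 38475 + (-183)² = 38475 + 33489 = 71964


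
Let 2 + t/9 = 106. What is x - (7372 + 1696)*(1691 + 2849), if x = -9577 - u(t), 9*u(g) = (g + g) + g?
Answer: -41178609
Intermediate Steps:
t = 936 (t = -18 + 9*106 = -18 + 954 = 936)
u(g) = g/3 (u(g) = ((g + g) + g)/9 = (2*g + g)/9 = (3*g)/9 = g/3)
x = -9889 (x = -9577 - 936/3 = -9577 - 1*312 = -9577 - 312 = -9889)
x - (7372 + 1696)*(1691 + 2849) = -9889 - (7372 + 1696)*(1691 + 2849) = -9889 - 9068*4540 = -9889 - 1*41168720 = -9889 - 41168720 = -41178609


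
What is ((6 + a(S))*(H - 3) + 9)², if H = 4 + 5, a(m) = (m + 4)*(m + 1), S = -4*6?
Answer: 7868025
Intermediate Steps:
S = -24
a(m) = (1 + m)*(4 + m) (a(m) = (4 + m)*(1 + m) = (1 + m)*(4 + m))
H = 9
((6 + a(S))*(H - 3) + 9)² = ((6 + (4 + (-24)² + 5*(-24)))*(9 - 3) + 9)² = ((6 + (4 + 576 - 120))*6 + 9)² = ((6 + 460)*6 + 9)² = (466*6 + 9)² = (2796 + 9)² = 2805² = 7868025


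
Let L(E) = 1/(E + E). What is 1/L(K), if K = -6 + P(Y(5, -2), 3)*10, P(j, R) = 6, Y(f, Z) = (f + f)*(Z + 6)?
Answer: 108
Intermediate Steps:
Y(f, Z) = 2*f*(6 + Z) (Y(f, Z) = (2*f)*(6 + Z) = 2*f*(6 + Z))
K = 54 (K = -6 + 6*10 = -6 + 60 = 54)
L(E) = 1/(2*E)
1/L(K) = 1/((1/2)/54) = 1/((1/2)*(1/54)) = 1/(1/108) = 108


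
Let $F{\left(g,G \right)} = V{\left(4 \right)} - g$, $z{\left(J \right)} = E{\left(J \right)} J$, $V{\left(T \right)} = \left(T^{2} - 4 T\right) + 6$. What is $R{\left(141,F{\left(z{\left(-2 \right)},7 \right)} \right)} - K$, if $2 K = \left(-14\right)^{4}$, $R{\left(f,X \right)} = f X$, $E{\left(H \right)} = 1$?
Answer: $-18080$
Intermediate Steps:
$V{\left(T \right)} = 6 + T^{2} - 4 T$
$z{\left(J \right)} = J$ ($z{\left(J \right)} = 1 J = J$)
$F{\left(g,G \right)} = 6 - g$ ($F{\left(g,G \right)} = \left(6 + 4^{2} - 16\right) - g = \left(6 + 16 - 16\right) - g = 6 - g$)
$R{\left(f,X \right)} = X f$
$K = 19208$ ($K = \frac{\left(-14\right)^{4}}{2} = \frac{1}{2} \cdot 38416 = 19208$)
$R{\left(141,F{\left(z{\left(-2 \right)},7 \right)} \right)} - K = \left(6 - -2\right) 141 - 19208 = \left(6 + 2\right) 141 - 19208 = 8 \cdot 141 - 19208 = 1128 - 19208 = -18080$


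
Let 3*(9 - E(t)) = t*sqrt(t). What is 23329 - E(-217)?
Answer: 23320 - 217*I*sqrt(217)/3 ≈ 23320.0 - 1065.5*I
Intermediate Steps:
E(t) = 9 - t**(3/2)/3 (E(t) = 9 - t*sqrt(t)/3 = 9 - t**(3/2)/3)
23329 - E(-217) = 23329 - (9 - (-217)*I*sqrt(217)/3) = 23329 - (9 + 217*I*sqrt(217)/3) = 23329 + (-9 - 217*I*sqrt(217)/3) = 23320 - 217*I*sqrt(217)/3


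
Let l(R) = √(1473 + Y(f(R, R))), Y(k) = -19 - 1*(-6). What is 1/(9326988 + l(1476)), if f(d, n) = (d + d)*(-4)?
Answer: 2331747/21748176287671 - √365/43496352575342 ≈ 1.0722e-7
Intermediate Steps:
f(d, n) = -8*d (f(d, n) = (2*d)*(-4) = -8*d)
Y(k) = -13 (Y(k) = -19 + 6 = -13)
l(R) = 2*√365 (l(R) = √(1473 - 13) = √1460 = 2*√365)
1/(9326988 + l(1476)) = 1/(9326988 + 2*√365)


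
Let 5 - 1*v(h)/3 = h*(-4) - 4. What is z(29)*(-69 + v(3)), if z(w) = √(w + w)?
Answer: -6*√58 ≈ -45.695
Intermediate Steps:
v(h) = 27 + 12*h (v(h) = 15 - 3*(h*(-4) - 4) = 15 - 3*(-4*h - 4) = 15 - 3*(-4 - 4*h) = 15 + (12 + 12*h) = 27 + 12*h)
z(w) = √2*√w (z(w) = √(2*w) = √2*√w)
z(29)*(-69 + v(3)) = (√2*√29)*(-69 + (27 + 12*3)) = √58*(-69 + (27 + 36)) = √58*(-69 + 63) = √58*(-6) = -6*√58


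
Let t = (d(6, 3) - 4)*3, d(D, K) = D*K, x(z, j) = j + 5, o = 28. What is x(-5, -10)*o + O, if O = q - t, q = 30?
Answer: -152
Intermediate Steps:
x(z, j) = 5 + j
t = 42 (t = (6*3 - 4)*3 = (18 - 4)*3 = 14*3 = 42)
O = -12 (O = 30 - 1*42 = 30 - 42 = -12)
x(-5, -10)*o + O = (5 - 10)*28 - 12 = -5*28 - 12 = -140 - 12 = -152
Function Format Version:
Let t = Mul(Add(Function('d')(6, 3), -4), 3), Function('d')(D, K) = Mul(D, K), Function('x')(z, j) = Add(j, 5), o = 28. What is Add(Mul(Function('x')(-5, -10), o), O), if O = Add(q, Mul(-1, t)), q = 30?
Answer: -152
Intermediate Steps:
Function('x')(z, j) = Add(5, j)
t = 42 (t = Mul(Add(Mul(6, 3), -4), 3) = Mul(Add(18, -4), 3) = Mul(14, 3) = 42)
O = -12 (O = Add(30, Mul(-1, 42)) = Add(30, -42) = -12)
Add(Mul(Function('x')(-5, -10), o), O) = Add(Mul(Add(5, -10), 28), -12) = Add(Mul(-5, 28), -12) = Add(-140, -12) = -152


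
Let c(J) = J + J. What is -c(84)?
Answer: -168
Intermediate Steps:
c(J) = 2*J
-c(84) = -2*84 = -1*168 = -168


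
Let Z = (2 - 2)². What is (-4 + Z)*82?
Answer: -328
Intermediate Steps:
Z = 0 (Z = 0² = 0)
(-4 + Z)*82 = (-4 + 0)*82 = -4*82 = -328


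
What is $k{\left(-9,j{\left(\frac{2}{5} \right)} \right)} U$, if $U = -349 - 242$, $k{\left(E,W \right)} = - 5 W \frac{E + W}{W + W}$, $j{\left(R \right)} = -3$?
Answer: $-17730$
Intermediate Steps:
$k{\left(E,W \right)} = - \frac{5 E}{2} - \frac{5 W}{2}$ ($k{\left(E,W \right)} = - 5 W \frac{E + W}{2 W} = - \frac{5 E}{2} - \frac{5 W}{2}$)
$U = -591$
$k{\left(-9,j{\left(\frac{2}{5} \right)} \right)} U = \left(\left(- \frac{5}{2}\right) \left(-9\right) - - \frac{15}{2}\right) \left(-591\right) = \left(\frac{45}{2} + \frac{15}{2}\right) \left(-591\right) = 30 \left(-591\right) = -17730$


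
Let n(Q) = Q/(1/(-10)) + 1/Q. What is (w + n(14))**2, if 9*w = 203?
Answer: 218714521/15876 ≈ 13776.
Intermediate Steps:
w = 203/9 (w = (1/9)*203 = 203/9 ≈ 22.556)
n(Q) = 1/Q - 10*Q (n(Q) = Q/(-1/10) + 1/Q = Q*(-10) + 1/Q = -10*Q + 1/Q = 1/Q - 10*Q)
(w + n(14))**2 = (203/9 + (1/14 - 10*14))**2 = (203/9 + (1/14 - 140))**2 = (203/9 - 1959/14)**2 = (-14789/126)**2 = 218714521/15876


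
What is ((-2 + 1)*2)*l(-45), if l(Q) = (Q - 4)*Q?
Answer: -4410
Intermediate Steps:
l(Q) = Q*(-4 + Q) (l(Q) = (-4 + Q)*Q = Q*(-4 + Q))
((-2 + 1)*2)*l(-45) = ((-2 + 1)*2)*(-45*(-4 - 45)) = (-1*2)*(-45*(-49)) = -2*2205 = -4410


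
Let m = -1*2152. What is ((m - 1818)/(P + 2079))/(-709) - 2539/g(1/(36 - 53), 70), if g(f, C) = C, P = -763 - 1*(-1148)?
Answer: -158403363/4367440 ≈ -36.269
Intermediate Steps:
P = 385 (P = -763 + 1148 = 385)
m = -2152
((m - 1818)/(P + 2079))/(-709) - 2539/g(1/(36 - 53), 70) = ((-2152 - 1818)/(385 + 2079))/(-709) - 2539/70 = -3970/2464*(-1/709) - 2539*1/70 = -3970*1/2464*(-1/709) - 2539/70 = -1985/1232*(-1/709) - 2539/70 = 1985/873488 - 2539/70 = -158403363/4367440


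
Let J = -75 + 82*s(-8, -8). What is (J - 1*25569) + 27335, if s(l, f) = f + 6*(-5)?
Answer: -1425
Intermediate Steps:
s(l, f) = -30 + f (s(l, f) = f - 30 = -30 + f)
J = -3191 (J = -75 + 82*(-30 - 8) = -75 + 82*(-38) = -75 - 3116 = -3191)
(J - 1*25569) + 27335 = (-3191 - 1*25569) + 27335 = (-3191 - 25569) + 27335 = -28760 + 27335 = -1425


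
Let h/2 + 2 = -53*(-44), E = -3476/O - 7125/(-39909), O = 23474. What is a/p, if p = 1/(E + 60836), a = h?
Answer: 4024026163953420/14194301 ≈ 2.8350e+8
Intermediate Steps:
E = 432251/14194301 (E = -3476/23474 - 7125/(-39909) = -3476*1/23474 - 7125*(-1/39909) = -158/1067 + 2375/13303 = 432251/14194301 ≈ 0.030452)
h = 4660 (h = -4 + 2*(-53*(-44)) = -4 + 2*2332 = -4 + 4664 = 4660)
a = 4660
p = 14194301/863524927887 (p = 1/(432251/14194301 + 60836) = 1/(863524927887/14194301) = 14194301/863524927887 ≈ 1.6438e-5)
a/p = 4660/(14194301/863524927887) = 4660*(863524927887/14194301) = 4024026163953420/14194301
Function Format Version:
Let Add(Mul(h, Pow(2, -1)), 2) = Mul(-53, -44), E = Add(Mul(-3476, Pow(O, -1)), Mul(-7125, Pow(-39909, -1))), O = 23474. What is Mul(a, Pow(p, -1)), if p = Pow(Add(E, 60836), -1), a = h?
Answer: Rational(4024026163953420, 14194301) ≈ 2.8350e+8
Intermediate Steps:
E = Rational(432251, 14194301) (E = Add(Mul(-3476, Pow(23474, -1)), Mul(-7125, Pow(-39909, -1))) = Add(Mul(-3476, Rational(1, 23474)), Mul(-7125, Rational(-1, 39909))) = Add(Rational(-158, 1067), Rational(2375, 13303)) = Rational(432251, 14194301) ≈ 0.030452)
h = 4660 (h = Add(-4, Mul(2, Mul(-53, -44))) = Add(-4, Mul(2, 2332)) = Add(-4, 4664) = 4660)
a = 4660
p = Rational(14194301, 863524927887) (p = Pow(Add(Rational(432251, 14194301), 60836), -1) = Pow(Rational(863524927887, 14194301), -1) = Rational(14194301, 863524927887) ≈ 1.6438e-5)
Mul(a, Pow(p, -1)) = Mul(4660, Pow(Rational(14194301, 863524927887), -1)) = Mul(4660, Rational(863524927887, 14194301)) = Rational(4024026163953420, 14194301)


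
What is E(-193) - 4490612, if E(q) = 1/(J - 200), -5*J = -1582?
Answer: -2613536179/582 ≈ -4.4906e+6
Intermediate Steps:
J = 1582/5 (J = -⅕*(-1582) = 1582/5 ≈ 316.40)
E(q) = 5/582 (E(q) = 1/(1582/5 - 200) = 1/(582/5) = 5/582)
E(-193) - 4490612 = 5/582 - 4490612 = -2613536179/582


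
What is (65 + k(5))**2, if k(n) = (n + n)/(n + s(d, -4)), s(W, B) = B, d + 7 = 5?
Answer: 5625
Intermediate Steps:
d = -2 (d = -7 + 5 = -2)
k(n) = 2*n/(-4 + n) (k(n) = (n + n)/(n - 4) = (2*n)/(-4 + n) = 2*n/(-4 + n))
(65 + k(5))**2 = (65 + 2*5/(-4 + 5))**2 = (65 + 2*5/1)**2 = (65 + 2*5*1)**2 = (65 + 10)**2 = 75**2 = 5625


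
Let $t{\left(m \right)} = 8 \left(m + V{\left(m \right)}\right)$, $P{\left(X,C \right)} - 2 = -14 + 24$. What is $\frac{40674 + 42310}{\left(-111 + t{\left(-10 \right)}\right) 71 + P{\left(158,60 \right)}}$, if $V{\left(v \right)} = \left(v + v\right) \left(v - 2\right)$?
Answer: $\frac{7544}{11161} \approx 0.67593$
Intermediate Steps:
$V{\left(v \right)} = 2 v \left(-2 + v\right)$
$P{\left(X,C \right)} = 12$ ($P{\left(X,C \right)} = 2 + \left(-14 + 24\right) = 2 + 10 = 12$)
$t{\left(m \right)} = 8 m + 16 m \left(-2 + m\right)$ ($t{\left(m \right)} = 8 \left(m + 2 m \left(-2 + m\right)\right) = 8 m + 16 m \left(-2 + m\right)$)
$\frac{40674 + 42310}{\left(-111 + t{\left(-10 \right)}\right) 71 + P{\left(158,60 \right)}} = \frac{40674 + 42310}{\left(-111 + 8 \left(-10\right) \left(-3 + 2 \left(-10\right)\right)\right) 71 + 12} = \frac{82984}{\left(-111 + 8 \left(-10\right) \left(-3 - 20\right)\right) 71 + 12} = \frac{82984}{\left(-111 + 8 \left(-10\right) \left(-23\right)\right) 71 + 12} = \frac{82984}{\left(-111 + 1840\right) 71 + 12} = \frac{82984}{1729 \cdot 71 + 12} = \frac{82984}{122759 + 12} = \frac{82984}{122771} = 82984 \cdot \frac{1}{122771} = \frac{7544}{11161}$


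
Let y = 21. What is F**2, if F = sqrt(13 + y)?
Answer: 34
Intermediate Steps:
F = sqrt(34) (F = sqrt(13 + 21) = sqrt(34) ≈ 5.8309)
F**2 = (sqrt(34))**2 = 34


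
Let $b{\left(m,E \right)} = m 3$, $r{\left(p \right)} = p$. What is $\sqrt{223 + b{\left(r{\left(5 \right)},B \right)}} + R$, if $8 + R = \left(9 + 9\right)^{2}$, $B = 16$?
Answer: $316 + \sqrt{238} \approx 331.43$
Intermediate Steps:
$b{\left(m,E \right)} = 3 m$
$R = 316$ ($R = -8 + \left(9 + 9\right)^{2} = -8 + 18^{2} = -8 + 324 = 316$)
$\sqrt{223 + b{\left(r{\left(5 \right)},B \right)}} + R = \sqrt{223 + 3 \cdot 5} + 316 = \sqrt{223 + 15} + 316 = \sqrt{238} + 316 = 316 + \sqrt{238}$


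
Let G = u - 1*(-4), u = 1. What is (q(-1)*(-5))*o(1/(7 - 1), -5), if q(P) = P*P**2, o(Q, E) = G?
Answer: 25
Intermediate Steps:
G = 5 (G = 1 - 1*(-4) = 1 + 4 = 5)
o(Q, E) = 5
q(P) = P**3
(q(-1)*(-5))*o(1/(7 - 1), -5) = ((-1)**3*(-5))*5 = -1*(-5)*5 = 5*5 = 25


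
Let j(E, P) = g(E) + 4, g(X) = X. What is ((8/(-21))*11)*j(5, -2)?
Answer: -264/7 ≈ -37.714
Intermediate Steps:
j(E, P) = 4 + E (j(E, P) = E + 4 = 4 + E)
((8/(-21))*11)*j(5, -2) = ((8/(-21))*11)*(4 + 5) = ((8*(-1/21))*11)*9 = -8/21*11*9 = -88/21*9 = -264/7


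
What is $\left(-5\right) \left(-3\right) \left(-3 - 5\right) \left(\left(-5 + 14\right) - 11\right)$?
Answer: $240$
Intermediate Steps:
$\left(-5\right) \left(-3\right) \left(-3 - 5\right) \left(\left(-5 + 14\right) - 11\right) = 15 \left(-3 - 5\right) \left(9 - 11\right) = 15 \left(-8\right) \left(-2\right) = \left(-120\right) \left(-2\right) = 240$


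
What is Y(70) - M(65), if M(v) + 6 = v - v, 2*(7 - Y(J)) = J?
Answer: -22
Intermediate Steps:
Y(J) = 7 - J/2
M(v) = -6 (M(v) = -6 + (v - v) = -6 + 0 = -6)
Y(70) - M(65) = (7 - ½*70) - 1*(-6) = (7 - 35) + 6 = -28 + 6 = -22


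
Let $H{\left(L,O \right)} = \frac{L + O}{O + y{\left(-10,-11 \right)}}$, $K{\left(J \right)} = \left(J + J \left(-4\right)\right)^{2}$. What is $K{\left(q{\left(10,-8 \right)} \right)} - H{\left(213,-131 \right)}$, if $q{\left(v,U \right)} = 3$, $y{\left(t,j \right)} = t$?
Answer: $\frac{11503}{141} \approx 81.582$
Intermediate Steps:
$K{\left(J \right)} = 9 J^{2}$ ($K{\left(J \right)} = \left(J - 4 J\right)^{2} = \left(- 3 J\right)^{2} = 9 J^{2}$)
$H{\left(L,O \right)} = \frac{L + O}{-10 + O}$ ($H{\left(L,O \right)} = \frac{L + O}{O - 10} = \frac{L + O}{-10 + O}$)
$K{\left(q{\left(10,-8 \right)} \right)} - H{\left(213,-131 \right)} = 9 \cdot 3^{2} - \frac{213 - 131}{-10 - 131} = 9 \cdot 9 - \frac{1}{-141} \cdot 82 = 81 - \left(- \frac{1}{141}\right) 82 = 81 - - \frac{82}{141} = 81 + \frac{82}{141} = \frac{11503}{141}$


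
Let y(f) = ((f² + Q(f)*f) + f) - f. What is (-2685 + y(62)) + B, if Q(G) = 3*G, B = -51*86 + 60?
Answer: 8365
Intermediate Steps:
B = -4326 (B = -4386 + 60 = -4326)
y(f) = 4*f² (y(f) = ((f² + (3*f)*f) + f) - f = ((f² + 3*f²) + f) - f = (4*f² + f) - f = (f + 4*f²) - f = 4*f²)
(-2685 + y(62)) + B = (-2685 + 4*62²) - 4326 = (-2685 + 4*3844) - 4326 = (-2685 + 15376) - 4326 = 12691 - 4326 = 8365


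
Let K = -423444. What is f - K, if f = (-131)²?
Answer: 440605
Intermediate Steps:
f = 17161
f - K = 17161 - 1*(-423444) = 17161 + 423444 = 440605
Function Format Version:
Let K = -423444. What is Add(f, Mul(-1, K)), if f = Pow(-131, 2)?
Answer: 440605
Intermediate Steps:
f = 17161
Add(f, Mul(-1, K)) = Add(17161, Mul(-1, -423444)) = Add(17161, 423444) = 440605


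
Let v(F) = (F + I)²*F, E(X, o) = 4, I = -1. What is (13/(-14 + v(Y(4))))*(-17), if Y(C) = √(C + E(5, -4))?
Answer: 1105/42 + 221*√2/14 ≈ 48.634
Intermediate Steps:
Y(C) = √(4 + C) (Y(C) = √(C + 4) = √(4 + C))
v(F) = F*(-1 + F)² (v(F) = (F - 1)²*F = (-1 + F)²*F = F*(-1 + F)²)
(13/(-14 + v(Y(4))))*(-17) = (13/(-14 + √(4 + 4)*(-1 + √(4 + 4))²))*(-17) = (13/(-14 + √8*(-1 + √8)²))*(-17) = (13/(-14 + (2*√2)*(-1 + 2*√2)²))*(-17) = (13/(-14 + 2*√2*(-1 + 2*√2)²))*(-17) = -221/(-14 + 2*√2*(-1 + 2*√2)²)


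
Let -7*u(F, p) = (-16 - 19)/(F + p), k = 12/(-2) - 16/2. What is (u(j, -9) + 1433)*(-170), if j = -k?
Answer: -243780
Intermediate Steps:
k = -14 (k = 12*(-½) - 16*½ = -6 - 8 = -14)
j = 14 (j = -1*(-14) = 14)
u(F, p) = 5/(F + p) (u(F, p) = -(-16 - 19)/(7*(F + p)) = -(-5)/(F + p) = 5/(F + p))
(u(j, -9) + 1433)*(-170) = (5/(14 - 9) + 1433)*(-170) = (5/5 + 1433)*(-170) = (5*(⅕) + 1433)*(-170) = (1 + 1433)*(-170) = 1434*(-170) = -243780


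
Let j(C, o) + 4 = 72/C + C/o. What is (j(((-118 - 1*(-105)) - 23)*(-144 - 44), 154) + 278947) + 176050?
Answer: 3293557507/7238 ≈ 4.5504e+5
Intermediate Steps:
j(C, o) = -4 + 72/C + C/o (j(C, o) = -4 + (72/C + C/o) = -4 + 72/C + C/o)
(j(((-118 - 1*(-105)) - 23)*(-144 - 44), 154) + 278947) + 176050 = ((-4 + 72/((((-118 - 1*(-105)) - 23)*(-144 - 44))) + (((-118 - 1*(-105)) - 23)*(-144 - 44))/154) + 278947) + 176050 = ((-4 + 72/((((-118 + 105) - 23)*(-188))) + (((-118 + 105) - 23)*(-188))*(1/154)) + 278947) + 176050 = ((-4 + 72/(((-13 - 23)*(-188))) + ((-13 - 23)*(-188))*(1/154)) + 278947) + 176050 = ((-4 + 72/((-36*(-188))) - 36*(-188)*(1/154)) + 278947) + 176050 = ((-4 + 72/6768 + 6768*(1/154)) + 278947) + 176050 = ((-4 + 72*(1/6768) + 3384/77) + 278947) + 176050 = ((-4 + 1/94 + 3384/77) + 278947) + 176050 = (289221/7238 + 278947) + 176050 = 2019307607/7238 + 176050 = 3293557507/7238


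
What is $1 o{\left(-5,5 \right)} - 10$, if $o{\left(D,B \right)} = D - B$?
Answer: $-20$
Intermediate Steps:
$1 o{\left(-5,5 \right)} - 10 = 1 \left(-5 - 5\right) - 10 = 1 \left(-10\right) - 10 = -10 - 10 = -20$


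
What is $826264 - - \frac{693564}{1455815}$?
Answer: $\frac{1202888218724}{1455815} \approx 8.2626 \cdot 10^{5}$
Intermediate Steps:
$826264 - - \frac{693564}{1455815} = 826264 + \frac{693564}{1455815} = \frac{1202888218724}{1455815}$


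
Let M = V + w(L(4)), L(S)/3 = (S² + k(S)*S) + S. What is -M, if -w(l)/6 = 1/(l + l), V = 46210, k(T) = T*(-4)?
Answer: -2033241/44 ≈ -46210.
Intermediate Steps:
k(T) = -4*T
L(S) = -9*S² + 3*S (L(S) = 3*((S² + (-4*S)*S) + S) = 3*((S² - 4*S²) + S) = 3*(-3*S² + S) = 3*(S - 3*S²) = -9*S² + 3*S)
w(l) = -3/l (w(l) = -6/(l + l) = -6*1/(2*l) = -3/l)
M = 2033241/44 (M = 46210 - 3*1/(12*(1 - 3*4)) = 46210 - 3*1/(12*(1 - 12)) = 46210 - 3/(3*4*(-11)) = 46210 - 3/(-132) = 46210 - 3*(-1/132) = 46210 + 1/44 = 2033241/44 ≈ 46210.)
-M = -1*2033241/44 = -2033241/44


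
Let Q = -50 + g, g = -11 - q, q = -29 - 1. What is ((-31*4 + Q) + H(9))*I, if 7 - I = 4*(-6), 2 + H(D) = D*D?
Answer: -2356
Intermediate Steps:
q = -30
H(D) = -2 + D**2 (H(D) = -2 + D*D = -2 + D**2)
g = 19 (g = -11 - 1*(-30) = -11 + 30 = 19)
Q = -31 (Q = -50 + 19 = -31)
I = 31 (I = 7 - 4*(-6) = 7 - 1*(-24) = 7 + 24 = 31)
((-31*4 + Q) + H(9))*I = ((-31*4 - 31) + (-2 + 9**2))*31 = ((-124 - 31) + (-2 + 81))*31 = (-155 + 79)*31 = -76*31 = -2356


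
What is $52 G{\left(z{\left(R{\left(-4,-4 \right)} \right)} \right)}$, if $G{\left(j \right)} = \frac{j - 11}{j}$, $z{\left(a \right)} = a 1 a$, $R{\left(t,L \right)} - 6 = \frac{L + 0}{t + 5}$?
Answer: $-91$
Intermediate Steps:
$R{\left(t,L \right)} = 6 + \frac{L}{5 + t}$ ($R{\left(t,L \right)} = 6 + \frac{L + 0}{t + 5} = 6 + \frac{L}{5 + t}$)
$z{\left(a \right)} = a^{2}$ ($z{\left(a \right)} = a a = a^{2}$)
$G{\left(j \right)} = \frac{-11 + j}{j}$
$52 G{\left(z{\left(R{\left(-4,-4 \right)} \right)} \right)} = 52 \frac{-11 + \left(\frac{30 - 4 + 6 \left(-4\right)}{5 - 4}\right)^{2}}{\left(\frac{30 - 4 + 6 \left(-4\right)}{5 - 4}\right)^{2}} = 52 \frac{-11 + \left(\frac{30 - 4 - 24}{1}\right)^{2}}{\left(\frac{30 - 4 - 24}{1}\right)^{2}} = 52 \frac{-11 + \left(1 \cdot 2\right)^{2}}{\left(1 \cdot 2\right)^{2}} = 52 \frac{-11 + 2^{2}}{2^{2}} = 52 \frac{-11 + 4}{4} = 52 \cdot \frac{1}{4} \left(-7\right) = 52 \left(- \frac{7}{4}\right) = -91$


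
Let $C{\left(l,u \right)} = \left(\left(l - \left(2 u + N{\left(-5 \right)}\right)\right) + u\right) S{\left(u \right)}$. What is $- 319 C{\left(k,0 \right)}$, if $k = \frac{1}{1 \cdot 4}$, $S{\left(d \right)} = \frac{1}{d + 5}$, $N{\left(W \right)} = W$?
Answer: $- \frac{6699}{20} \approx -334.95$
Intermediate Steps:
$S{\left(d \right)} = \frac{1}{5 + d}$
$k = \frac{1}{4} \approx 0.25$
$C{\left(l,u \right)} = \frac{5 + l - u}{5 + u}$ ($C{\left(l,u \right)} = \frac{\left(l - \left(2 u - 5\right)\right) + u}{5 + u} = \frac{\left(l - \left(-5 + 2 u\right)\right) + u}{5 + u} = \frac{\left(5 + l - 2 u\right) + u}{5 + u} = \frac{5 + l - u}{5 + u}$)
$- 319 C{\left(k,0 \right)} = - 319 \frac{5 + \frac{1}{4} - 0}{5 + 0} = - 319 \frac{5 + \frac{1}{4} + 0}{5} = - 319 \cdot \frac{1}{5} \cdot \frac{21}{4} = \left(-319\right) \frac{21}{20} = - \frac{6699}{20}$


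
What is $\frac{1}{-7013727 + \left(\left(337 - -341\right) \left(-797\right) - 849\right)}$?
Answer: $- \frac{1}{7554942} \approx -1.3236 \cdot 10^{-7}$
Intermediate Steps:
$\frac{1}{-7013727 + \left(\left(337 - -341\right) \left(-797\right) - 849\right)} = \frac{1}{-7013727 + \left(\left(337 + 341\right) \left(-797\right) - 849\right)} = \frac{1}{-7013727 + \left(678 \left(-797\right) - 849\right)} = \frac{1}{-7013727 - 541215} = \frac{1}{-7554942} = - \frac{1}{7554942}$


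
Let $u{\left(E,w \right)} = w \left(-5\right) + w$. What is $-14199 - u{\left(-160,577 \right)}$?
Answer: $-11891$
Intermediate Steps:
$u{\left(E,w \right)} = - 4 w$ ($u{\left(E,w \right)} = - 5 w + w = - 4 w$)
$-14199 - u{\left(-160,577 \right)} = -14199 - \left(-4\right) 577 = -14199 - -2308 = -14199 + 2308 = -11891$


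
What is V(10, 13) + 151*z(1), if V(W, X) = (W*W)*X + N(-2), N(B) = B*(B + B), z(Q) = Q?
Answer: 1459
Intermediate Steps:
N(B) = 2*B² (N(B) = B*(2*B) = 2*B²)
V(W, X) = 8 + X*W² (V(W, X) = (W*W)*X + 2*(-2)² = W²*X + 2*4 = X*W² + 8 = 8 + X*W²)
V(10, 13) + 151*z(1) = (8 + 13*10²) + 151*1 = (8 + 13*100) + 151 = (8 + 1300) + 151 = 1308 + 151 = 1459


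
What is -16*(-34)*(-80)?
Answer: -43520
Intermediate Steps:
-16*(-34)*(-80) = 544*(-80) = -43520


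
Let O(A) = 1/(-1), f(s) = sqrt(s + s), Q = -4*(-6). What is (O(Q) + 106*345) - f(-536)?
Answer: 36569 - 4*I*sqrt(67) ≈ 36569.0 - 32.741*I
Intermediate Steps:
Q = 24
f(s) = sqrt(2)*sqrt(s) (f(s) = sqrt(2*s) = sqrt(2)*sqrt(s))
O(A) = -1
(O(Q) + 106*345) - f(-536) = (-1 + 106*345) - sqrt(2)*sqrt(-536) = (-1 + 36570) - sqrt(2)*2*I*sqrt(134) = 36569 - 4*I*sqrt(67)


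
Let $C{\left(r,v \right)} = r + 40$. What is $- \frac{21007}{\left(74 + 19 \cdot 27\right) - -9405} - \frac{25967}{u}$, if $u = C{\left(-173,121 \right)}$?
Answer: $\frac{256668333}{1328936} \approx 193.14$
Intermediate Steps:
$C{\left(r,v \right)} = 40 + r$
$u = -133$ ($u = 40 - 173 = -133$)
$- \frac{21007}{\left(74 + 19 \cdot 27\right) - -9405} - \frac{25967}{u} = - \frac{21007}{\left(74 + 19 \cdot 27\right) - -9405} - \frac{25967}{-133} = - \frac{21007}{\left(74 + 513\right) + 9405} - - \frac{25967}{133} = - \frac{21007}{587 + 9405} + \frac{25967}{133} = - \frac{21007}{9992} + \frac{25967}{133} = \frac{256668333}{1328936}$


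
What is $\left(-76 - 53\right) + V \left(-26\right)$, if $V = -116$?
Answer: $2887$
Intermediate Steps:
$\left(-76 - 53\right) + V \left(-26\right) = \left(-76 - 53\right) - -3016 = -129 + 3016 = 2887$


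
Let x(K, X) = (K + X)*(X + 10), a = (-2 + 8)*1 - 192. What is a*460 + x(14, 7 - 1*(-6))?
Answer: -84939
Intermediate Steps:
a = -186 (a = 6*1 - 192 = 6 - 192 = -186)
x(K, X) = (10 + X)*(K + X) (x(K, X) = (K + X)*(10 + X) = (10 + X)*(K + X))
a*460 + x(14, 7 - 1*(-6)) = -186*460 + ((7 - 1*(-6))**2 + 10*14 + 10*(7 - 1*(-6)) + 14*(7 - 1*(-6))) = -85560 + ((7 + 6)**2 + 140 + 10*(7 + 6) + 14*(7 + 6)) = -85560 + (13**2 + 140 + 10*13 + 14*13) = -85560 + (169 + 140 + 130 + 182) = -85560 + 621 = -84939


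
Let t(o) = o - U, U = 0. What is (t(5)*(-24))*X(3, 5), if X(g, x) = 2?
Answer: -240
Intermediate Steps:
t(o) = o (t(o) = o - 1*0 = o + 0 = o)
(t(5)*(-24))*X(3, 5) = (5*(-24))*2 = -120*2 = -240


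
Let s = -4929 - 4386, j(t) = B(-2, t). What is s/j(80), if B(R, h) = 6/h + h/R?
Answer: 372600/1597 ≈ 233.31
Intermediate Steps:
j(t) = 6/t - t/2 (j(t) = 6/t + t/(-2) = 6/t + t*(-½) = 6/t - t/2)
s = -9315
s/j(80) = -9315/(6/80 - ½*80) = -9315/(6*(1/80) - 40) = -9315/(3/40 - 40) = -9315/(-1597/40) = -9315*(-40/1597) = 372600/1597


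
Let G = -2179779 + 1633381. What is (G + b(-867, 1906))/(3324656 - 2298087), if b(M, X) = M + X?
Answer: -545359/1026569 ≈ -0.53124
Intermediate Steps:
G = -546398
(G + b(-867, 1906))/(3324656 - 2298087) = (-546398 + (-867 + 1906))/(3324656 - 2298087) = (-546398 + 1039)/1026569 = -545359*1/1026569 = -545359/1026569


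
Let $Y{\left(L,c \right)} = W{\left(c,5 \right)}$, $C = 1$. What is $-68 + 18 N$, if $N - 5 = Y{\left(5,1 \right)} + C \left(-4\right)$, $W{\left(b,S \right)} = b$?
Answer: $-32$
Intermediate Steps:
$Y{\left(L,c \right)} = c$
$N = 2$ ($N = 5 + \left(1 + 1 \left(-4\right)\right) = 5 + \left(1 - 4\right) = 5 - 3 = 2$)
$-68 + 18 N = -68 + 18 \cdot 2 = -68 + 36 = -32$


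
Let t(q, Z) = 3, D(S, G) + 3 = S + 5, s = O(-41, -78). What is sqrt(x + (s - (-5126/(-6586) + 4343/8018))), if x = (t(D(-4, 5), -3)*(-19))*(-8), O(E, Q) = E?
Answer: sqrt(288389947120970098)/26403274 ≈ 20.339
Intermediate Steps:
s = -41
D(S, G) = 2 + S (D(S, G) = -3 + (S + 5) = -3 + (5 + S) = 2 + S)
x = 456 (x = (3*(-19))*(-8) = -57*(-8) = 456)
sqrt(x + (s - (-5126/(-6586) + 4343/8018))) = sqrt(456 + (-41 - (-5126/(-6586) + 4343/8018))) = sqrt(456 + (-41 - (-5126*(-1/6586) + 4343*(1/8018)))) = sqrt(456 + (-41 - (2563/3293 + 4343/8018))) = sqrt(456 + (-41 - 1*34851633/26403274)) = sqrt(456 + (-41 - 34851633/26403274)) = sqrt(456 - 1117385867/26403274) = sqrt(10922507077/26403274) = sqrt(288389947120970098)/26403274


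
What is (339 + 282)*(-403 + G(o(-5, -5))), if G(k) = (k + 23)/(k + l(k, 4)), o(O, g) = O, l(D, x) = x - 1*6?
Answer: -1763019/7 ≈ -2.5186e+5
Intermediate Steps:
l(D, x) = -6 + x (l(D, x) = x - 6 = -6 + x)
G(k) = (23 + k)/(-2 + k) (G(k) = (k + 23)/(k + (-6 + 4)) = (23 + k)/(k - 2) = (23 + k)/(-2 + k))
(339 + 282)*(-403 + G(o(-5, -5))) = (339 + 282)*(-403 + (23 - 5)/(-2 - 5)) = 621*(-403 + 18/(-7)) = 621*(-403 - ⅐*18) = 621*(-403 - 18/7) = 621*(-2839/7) = -1763019/7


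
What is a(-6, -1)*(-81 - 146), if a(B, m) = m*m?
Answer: -227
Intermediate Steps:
a(B, m) = m²
a(-6, -1)*(-81 - 146) = (-1)²*(-81 - 146) = 1*(-227) = -227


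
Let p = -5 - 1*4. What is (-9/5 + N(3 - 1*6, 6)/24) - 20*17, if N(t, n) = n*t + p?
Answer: -13717/40 ≈ -342.92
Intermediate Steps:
p = -9 (p = -5 - 4 = -9)
N(t, n) = -9 + n*t (N(t, n) = n*t - 9 = -9 + n*t)
(-9/5 + N(3 - 1*6, 6)/24) - 20*17 = (-9/5 + (-9 + 6*(3 - 1*6))/24) - 20*17 = (-9*⅕ + (-9 + 6*(3 - 6))*(1/24)) - 340 = (-9/5 + (-9 + 6*(-3))*(1/24)) - 340 = (-9/5 + (-9 - 18)*(1/24)) - 340 = (-9/5 - 27*1/24) - 340 = (-9/5 - 9/8) - 340 = -117/40 - 340 = -13717/40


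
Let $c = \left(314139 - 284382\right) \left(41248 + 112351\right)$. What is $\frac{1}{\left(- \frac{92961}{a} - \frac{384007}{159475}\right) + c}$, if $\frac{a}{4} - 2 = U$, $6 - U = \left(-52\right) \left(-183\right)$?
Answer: $\frac{6065153200}{27721664834897268851} \approx 2.1879 \cdot 10^{-10}$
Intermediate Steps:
$U = -9510$ ($U = 6 - \left(-52\right) \left(-183\right) = 6 - 9516 = -9510$)
$a = -38032$ ($a = 8 + 4 \left(-9510\right) = 8 - 38040 = -38032$)
$c = 4570645443$ ($c = 29757 \cdot 153599 = 4570645443$)
$\frac{1}{\left(- \frac{92961}{a} - \frac{384007}{159475}\right) + c} = \frac{1}{\left(- \frac{92961}{-38032} - \frac{384007}{159475}\right) + 4570645443} = \frac{1}{\left(\left(-92961\right) \left(- \frac{1}{38032}\right) - \frac{384007}{159475}\right) + 4570645443} = \frac{1}{\left(\frac{92961}{38032} - \frac{384007}{159475}\right) + 4570645443} = \frac{1}{\frac{220401251}{6065153200} + 4570645443} = \frac{1}{\frac{27721664834897268851}{6065153200}} = \frac{6065153200}{27721664834897268851}$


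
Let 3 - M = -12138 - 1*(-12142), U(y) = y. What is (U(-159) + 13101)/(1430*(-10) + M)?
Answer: -1438/1589 ≈ -0.90497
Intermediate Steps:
M = -1 (M = 3 - (-12138 - 1*(-12142)) = 3 - (-12138 + 12142) = 3 - 1*4 = 3 - 4 = -1)
(U(-159) + 13101)/(1430*(-10) + M) = (-159 + 13101)/(1430*(-10) - 1) = 12942/(-14300 - 1) = 12942/(-14301) = 12942*(-1/14301) = -1438/1589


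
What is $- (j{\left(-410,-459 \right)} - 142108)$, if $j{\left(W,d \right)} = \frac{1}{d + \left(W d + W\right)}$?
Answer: $\frac{26619812667}{187321} \approx 1.4211 \cdot 10^{5}$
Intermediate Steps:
$j{\left(W,d \right)} = \frac{1}{W + d + W d}$ ($j{\left(W,d \right)} = \frac{1}{d + \left(W + W d\right)} = \frac{1}{W + d + W d}$)
$- (j{\left(-410,-459 \right)} - 142108) = - (\frac{1}{-410 - 459 - -188190} - 142108) = - (\frac{1}{-410 - 459 + 188190} - 142108) = - (\frac{1}{187321} - 142108) = \left(-1\right) \left(- \frac{26619812667}{187321}\right) = \frac{26619812667}{187321}$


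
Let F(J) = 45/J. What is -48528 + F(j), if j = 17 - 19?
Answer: -97101/2 ≈ -48551.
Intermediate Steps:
j = -2
-48528 + F(j) = -48528 + 45/(-2) = -48528 + 45*(-½) = -48528 - 45/2 = -97101/2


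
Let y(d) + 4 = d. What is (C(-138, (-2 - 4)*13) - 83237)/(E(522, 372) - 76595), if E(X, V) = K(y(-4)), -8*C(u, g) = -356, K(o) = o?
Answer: 166385/153206 ≈ 1.0860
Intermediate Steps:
y(d) = -4 + d
C(u, g) = 89/2 (C(u, g) = -⅛*(-356) = 89/2)
E(X, V) = -8 (E(X, V) = -4 - 4 = -8)
(C(-138, (-2 - 4)*13) - 83237)/(E(522, 372) - 76595) = (89/2 - 83237)/(-8 - 76595) = -166385/2/(-76603) = -166385/2*(-1/76603) = 166385/153206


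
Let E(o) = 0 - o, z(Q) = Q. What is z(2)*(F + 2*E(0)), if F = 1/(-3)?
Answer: -2/3 ≈ -0.66667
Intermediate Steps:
E(o) = -o
F = -1/3 ≈ -0.33333
z(2)*(F + 2*E(0)) = 2*(-1/3 + 2*(-1*0)) = 2*(-1/3 + 2*0) = 2*(-1/3 + 0) = 2*(-1/3) = -2/3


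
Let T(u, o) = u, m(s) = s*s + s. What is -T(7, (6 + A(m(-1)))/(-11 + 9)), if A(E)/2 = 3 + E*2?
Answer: -7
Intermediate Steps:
m(s) = s + s**2 (m(s) = s**2 + s = s + s**2)
A(E) = 6 + 4*E (A(E) = 2*(3 + E*2) = 2*(3 + 2*E) = 6 + 4*E)
-T(7, (6 + A(m(-1)))/(-11 + 9)) = -1*7 = -7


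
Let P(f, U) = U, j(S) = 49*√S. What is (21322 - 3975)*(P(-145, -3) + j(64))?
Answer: 6747983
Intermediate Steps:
(21322 - 3975)*(P(-145, -3) + j(64)) = (21322 - 3975)*(-3 + 49*√64) = 17347*(-3 + 49*8) = 17347*(-3 + 392) = 17347*389 = 6747983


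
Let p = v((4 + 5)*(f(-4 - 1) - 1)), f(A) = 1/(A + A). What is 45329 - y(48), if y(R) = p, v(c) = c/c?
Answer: 45328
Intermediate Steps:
f(A) = 1/(2*A)
v(c) = 1
p = 1
y(R) = 1
45329 - y(48) = 45329 - 1*1 = 45329 - 1 = 45328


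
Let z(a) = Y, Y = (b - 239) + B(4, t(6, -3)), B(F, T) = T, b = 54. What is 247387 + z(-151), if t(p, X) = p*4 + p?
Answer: 247232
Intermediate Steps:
t(p, X) = 5*p (t(p, X) = 4*p + p = 5*p)
Y = -155 (Y = (54 - 239) + 5*6 = -185 + 30 = -155)
z(a) = -155
247387 + z(-151) = 247387 - 155 = 247232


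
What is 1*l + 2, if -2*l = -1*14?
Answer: 9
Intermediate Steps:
l = 7 (l = -(-1)*14/2 = -½*(-14) = 7)
1*l + 2 = 1*7 + 2 = 7 + 2 = 9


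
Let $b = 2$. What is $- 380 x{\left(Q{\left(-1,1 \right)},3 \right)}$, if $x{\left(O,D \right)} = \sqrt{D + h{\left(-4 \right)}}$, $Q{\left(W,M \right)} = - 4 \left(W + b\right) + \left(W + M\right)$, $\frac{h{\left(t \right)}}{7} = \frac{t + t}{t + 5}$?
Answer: $- 380 i \sqrt{53} \approx - 2766.4 i$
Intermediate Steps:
$h{\left(t \right)} = \frac{14 t}{5 + t}$ ($h{\left(t \right)} = 7 \frac{t + t}{t + 5} = 7 \frac{2 t}{5 + t} = \frac{14 t}{5 + t}$)
$Q{\left(W,M \right)} = -8 + M - 3 W$ ($Q{\left(W,M \right)} = - 4 \left(W + 2\right) + \left(W + M\right) = - 4 \left(2 + W\right) + \left(M + W\right) = \left(-8 - 4 W\right) + \left(M + W\right) = -8 + M - 3 W$)
$x{\left(O,D \right)} = \sqrt{-56 + D}$ ($x{\left(O,D \right)} = \sqrt{D + 14 \left(-4\right) \frac{1}{5 - 4}} = \sqrt{D + 14 \left(-4\right) 1^{-1}} = \sqrt{D + 14 \left(-4\right) 1} = \sqrt{D - 56} = \sqrt{-56 + D}$)
$- 380 x{\left(Q{\left(-1,1 \right)},3 \right)} = - 380 \sqrt{-56 + 3} = - 380 \sqrt{-53} = - 380 i \sqrt{53}$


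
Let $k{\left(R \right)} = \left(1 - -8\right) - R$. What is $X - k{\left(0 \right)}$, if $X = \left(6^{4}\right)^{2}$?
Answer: $1679607$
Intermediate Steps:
$X = 1679616$ ($X = 1296^{2} = 1679616$)
$k{\left(R \right)} = 9 - R$ ($k{\left(R \right)} = \left(1 + 8\right) - R = 9 - R$)
$X - k{\left(0 \right)} = 1679616 - \left(9 - 0\right) = 1679616 - \left(9 + 0\right) = 1679616 - 9 = 1679607$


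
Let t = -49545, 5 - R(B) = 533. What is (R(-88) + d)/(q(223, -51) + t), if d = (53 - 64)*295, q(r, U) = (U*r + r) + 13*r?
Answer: 3773/57796 ≈ 0.065281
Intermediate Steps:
q(r, U) = 14*r + U*r (q(r, U) = (r + U*r) + 13*r = 14*r + U*r)
R(B) = -528 (R(B) = 5 - 1*533 = 5 - 533 = -528)
d = -3245 (d = -11*295 = -3245)
(R(-88) + d)/(q(223, -51) + t) = (-528 - 3245)/(223*(14 - 51) - 49545) = -3773/(223*(-37) - 49545) = -3773/(-8251 - 49545) = -3773/(-57796) = -3773*(-1/57796) = 3773/57796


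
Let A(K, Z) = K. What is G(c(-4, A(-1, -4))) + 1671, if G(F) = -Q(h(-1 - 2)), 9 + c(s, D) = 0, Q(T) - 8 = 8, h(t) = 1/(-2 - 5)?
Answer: 1655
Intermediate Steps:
h(t) = -⅐ (h(t) = 1/(-7) = -⅐)
Q(T) = 16 (Q(T) = 8 + 8 = 16)
c(s, D) = -9 (c(s, D) = -9 + 0 = -9)
G(F) = -16 (G(F) = -1*16 = -16)
G(c(-4, A(-1, -4))) + 1671 = -16 + 1671 = 1655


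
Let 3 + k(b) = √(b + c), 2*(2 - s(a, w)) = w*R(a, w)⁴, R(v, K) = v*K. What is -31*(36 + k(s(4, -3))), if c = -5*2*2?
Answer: -1023 - 93*√3454 ≈ -6488.7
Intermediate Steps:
R(v, K) = K*v
c = -20 (c = -10*2 = -20)
s(a, w) = 2 - a⁴*w⁵/2 (s(a, w) = 2 - w*(w*a)⁴/2 = 2 - w*(a*w)⁴/2 = 2 - w*a⁴*w⁴/2 = 2 - a⁴*w⁵/2)
k(b) = -3 + √(-20 + b) (k(b) = -3 + √(b - 20) = -3 + √(-20 + b))
-31*(36 + k(s(4, -3))) = -31*(36 + (-3 + √(-20 + (2 - ½*4⁴*(-3)⁵)))) = -31*(36 + (-3 + √(-20 + (2 - ½*256*(-243))))) = -31*(36 + (-3 + √(-20 + (2 + 31104)))) = -31*(36 + (-3 + √(-20 + 31106))) = -31*(36 + (-3 + √31086)) = -31*(36 + (-3 + 3*√3454)) = -31*(33 + 3*√3454) = -1023 - 93*√3454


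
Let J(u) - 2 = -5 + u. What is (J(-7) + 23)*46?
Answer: 598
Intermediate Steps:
J(u) = -3 + u (J(u) = 2 + (-5 + u) = -3 + u)
(J(-7) + 23)*46 = ((-3 - 7) + 23)*46 = (-10 + 23)*46 = 13*46 = 598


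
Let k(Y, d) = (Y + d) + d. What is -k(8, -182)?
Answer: 356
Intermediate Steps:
k(Y, d) = Y + 2*d
-k(8, -182) = -(8 + 2*(-182)) = -(8 - 364) = -1*(-356) = 356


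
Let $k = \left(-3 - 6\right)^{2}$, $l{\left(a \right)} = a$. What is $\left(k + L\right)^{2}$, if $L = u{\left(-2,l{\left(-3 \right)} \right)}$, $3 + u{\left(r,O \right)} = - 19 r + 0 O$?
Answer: $13456$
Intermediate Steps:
$u{\left(r,O \right)} = -3 - 19 r$ ($u{\left(r,O \right)} = -3 + \left(- 19 r + 0 O\right) = -3 + \left(- 19 r + 0\right) = -3 - 19 r$)
$k = 81$ ($k = \left(-3 - 6\right)^{2} = \left(-9\right)^{2} = 81$)
$L = 35$ ($L = -3 - -38 = -3 + 38 = 35$)
$\left(k + L\right)^{2} = \left(81 + 35\right)^{2} = 116^{2} = 13456$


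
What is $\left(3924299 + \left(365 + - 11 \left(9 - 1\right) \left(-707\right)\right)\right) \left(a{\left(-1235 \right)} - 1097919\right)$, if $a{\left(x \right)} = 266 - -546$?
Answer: $-4374033956160$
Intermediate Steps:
$a{\left(x \right)} = 812$ ($a{\left(x \right)} = 266 + 546 = 812$)
$\left(3924299 + \left(365 + - 11 \left(9 - 1\right) \left(-707\right)\right)\right) \left(a{\left(-1235 \right)} - 1097919\right) = \left(3924299 + \left(365 + - 11 \left(9 - 1\right) \left(-707\right)\right)\right) \left(812 - 1097919\right) = \left(3924299 + \left(365 + \left(-11\right) 8 \left(-707\right)\right)\right) \left(-1097107\right) = \left(3924299 + \left(365 - -62216\right)\right) \left(-1097107\right) = \left(3924299 + \left(365 + 62216\right)\right) \left(-1097107\right) = \left(3924299 + 62581\right) \left(-1097107\right) = 3986880 \left(-1097107\right) = -4374033956160$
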